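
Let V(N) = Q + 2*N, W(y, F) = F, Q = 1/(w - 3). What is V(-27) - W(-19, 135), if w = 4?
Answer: -188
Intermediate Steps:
Q = 1 (Q = 1/(4 - 3) = 1/1 = 1)
V(N) = 1 + 2*N
V(-27) - W(-19, 135) = (1 + 2*(-27)) - 1*135 = (1 - 54) - 135 = -53 - 135 = -188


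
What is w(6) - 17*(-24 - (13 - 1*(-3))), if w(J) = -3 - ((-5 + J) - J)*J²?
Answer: 857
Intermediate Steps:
w(J) = -3 + 5*J² (w(J) = -3 - (-5)*J² = -3 + 5*J²)
w(6) - 17*(-24 - (13 - 1*(-3))) = (-3 + 5*6²) - 17*(-24 - (13 - 1*(-3))) = (-3 + 5*36) - 17*(-24 - (13 + 3)) = (-3 + 180) - 17*(-24 - 1*16) = 177 - 17*(-24 - 16) = 177 - 17*(-40) = 177 + 680 = 857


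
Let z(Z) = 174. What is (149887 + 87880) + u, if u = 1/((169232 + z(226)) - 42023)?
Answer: 30287473762/127383 ≈ 2.3777e+5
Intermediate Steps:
u = 1/127383 (u = 1/((169232 + 174) - 42023) = 1/(169406 - 42023) = 1/127383 ≈ 7.8503e-6)
(149887 + 87880) + u = (149887 + 87880) + 1/127383 = 237767 + 1/127383 = 30287473762/127383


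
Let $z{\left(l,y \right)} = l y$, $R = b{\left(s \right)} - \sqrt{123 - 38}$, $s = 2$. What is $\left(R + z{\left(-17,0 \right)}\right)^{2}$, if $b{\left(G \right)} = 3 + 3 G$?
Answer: $\left(9 - \sqrt{85}\right)^{2} \approx 0.0482$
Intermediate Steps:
$R = 9 - \sqrt{85}$ ($R = \left(3 + 3 \cdot 2\right) - \sqrt{123 - 38} = \left(3 + 6\right) - \sqrt{85} = 9 - \sqrt{85} \approx -0.21954$)
$\left(R + z{\left(-17,0 \right)}\right)^{2} = \left(\left(9 - \sqrt{85}\right) - 0\right)^{2} = \left(\left(9 - \sqrt{85}\right) + 0\right)^{2} = \left(9 - \sqrt{85}\right)^{2}$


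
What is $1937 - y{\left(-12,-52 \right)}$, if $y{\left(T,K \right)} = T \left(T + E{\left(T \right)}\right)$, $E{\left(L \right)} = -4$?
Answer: $1745$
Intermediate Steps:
$y{\left(T,K \right)} = T \left(-4 + T\right)$ ($y{\left(T,K \right)} = T \left(T - 4\right) = T \left(-4 + T\right)$)
$1937 - y{\left(-12,-52 \right)} = 1937 - - 12 \left(-4 - 12\right) = 1937 - \left(-12\right) \left(-16\right) = 1937 - 192 = 1745$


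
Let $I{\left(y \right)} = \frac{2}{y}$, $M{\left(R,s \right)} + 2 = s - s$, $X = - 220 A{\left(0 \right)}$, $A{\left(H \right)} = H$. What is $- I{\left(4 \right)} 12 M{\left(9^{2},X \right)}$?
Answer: $12$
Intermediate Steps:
$X = 0$ ($X = \left(-220\right) 0 = 0$)
$M{\left(R,s \right)} = -2$ ($M{\left(R,s \right)} = -2 + \left(s - s\right) = -2 + 0 = -2$)
$- I{\left(4 \right)} 12 M{\left(9^{2},X \right)} = - \frac{2}{4} \cdot 12 \left(-2\right) = - 2 \cdot \frac{1}{4} \cdot 12 \left(-2\right) = - \frac{1}{2} \cdot 12 \left(-2\right) = - 6 \left(-2\right) = \left(-1\right) \left(-12\right) = 12$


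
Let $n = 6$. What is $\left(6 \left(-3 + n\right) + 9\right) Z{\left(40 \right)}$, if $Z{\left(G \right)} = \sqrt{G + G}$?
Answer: $108 \sqrt{5} \approx 241.5$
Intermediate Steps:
$Z{\left(G \right)} = \sqrt{2} \sqrt{G}$ ($Z{\left(G \right)} = \sqrt{2 G} = \sqrt{2} \sqrt{G}$)
$\left(6 \left(-3 + n\right) + 9\right) Z{\left(40 \right)} = \left(6 \left(-3 + 6\right) + 9\right) \sqrt{2} \sqrt{40} = \left(6 \cdot 3 + 9\right) \sqrt{2} \cdot 2 \sqrt{10} = \left(18 + 9\right) 4 \sqrt{5} = 27 \cdot 4 \sqrt{5} = 108 \sqrt{5}$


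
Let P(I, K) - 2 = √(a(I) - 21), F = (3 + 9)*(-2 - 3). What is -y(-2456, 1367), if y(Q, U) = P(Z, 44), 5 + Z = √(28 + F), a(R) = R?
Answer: -2 - √(-26 + 4*I*√2) ≈ -2.5515 - 5.1288*I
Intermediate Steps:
F = -60 (F = 12*(-5) = -60)
Z = -5 + 4*I*√2 (Z = -5 + √(28 - 60) = -5 + √(-32) = -5 + 4*I*√2 ≈ -5.0 + 5.6569*I)
P(I, K) = 2 + √(-21 + I) (P(I, K) = 2 + √(I - 21) = 2 + √(-21 + I))
y(Q, U) = 2 + √(-26 + 4*I*√2) (y(Q, U) = 2 + √(-21 + (-5 + 4*I*√2)) = 2 + √(-26 + 4*I*√2))
-y(-2456, 1367) = -(2 + √(-26 + 4*I*√2)) = -2 - √(-26 + 4*I*√2)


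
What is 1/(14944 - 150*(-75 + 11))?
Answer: 1/24544 ≈ 4.0743e-5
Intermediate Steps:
1/(14944 - 150*(-75 + 11)) = 1/(14944 - 150*(-64)) = 1/(14944 + 9600) = 1/24544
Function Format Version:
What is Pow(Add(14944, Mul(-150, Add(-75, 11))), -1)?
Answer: Rational(1, 24544) ≈ 4.0743e-5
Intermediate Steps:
Pow(Add(14944, Mul(-150, Add(-75, 11))), -1) = Pow(Add(14944, Mul(-150, -64)), -1) = Pow(Add(14944, 9600), -1) = Pow(24544, -1) = Rational(1, 24544)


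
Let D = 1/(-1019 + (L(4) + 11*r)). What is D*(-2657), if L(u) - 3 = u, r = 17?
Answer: 2657/825 ≈ 3.2206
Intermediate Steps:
L(u) = 3 + u
D = -1/825 (D = 1/(-1019 + ((3 + 4) + 11*17)) = 1/(-1019 + (7 + 187)) = 1/(-1019 + 194) = 1/(-825) = -1/825 ≈ -0.0012121)
D*(-2657) = -1/825*(-2657) = 2657/825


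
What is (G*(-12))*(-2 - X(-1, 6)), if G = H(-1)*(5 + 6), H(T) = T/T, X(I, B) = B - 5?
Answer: 396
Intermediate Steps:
X(I, B) = -5 + B
H(T) = 1
G = 11 (G = 1*(5 + 6) = 1*11 = 11)
(G*(-12))*(-2 - X(-1, 6)) = (11*(-12))*(-2 - (-5 + 6)) = -132*(-2 - 1*1) = -132*(-2 - 1) = -132*(-3) = 396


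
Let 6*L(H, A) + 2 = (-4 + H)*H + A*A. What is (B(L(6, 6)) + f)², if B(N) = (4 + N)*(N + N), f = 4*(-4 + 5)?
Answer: 2709316/81 ≈ 33448.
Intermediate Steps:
L(H, A) = -⅓ + A²/6 + H*(-4 + H)/6 (L(H, A) = -⅓ + ((-4 + H)*H + A*A)/6 = -⅓ + (H*(-4 + H) + A²)/6 = -⅓ + (A² + H*(-4 + H))/6 = -⅓ + (A²/6 + H*(-4 + H)/6) = -⅓ + A²/6 + H*(-4 + H)/6)
f = 4 (f = 4*1 = 4)
B(N) = 2*N*(4 + N) (B(N) = (4 + N)*(2*N) = 2*N*(4 + N))
(B(L(6, 6)) + f)² = (2*(-⅓ - ⅔*6 + (⅙)*6² + (⅙)*6²)*(4 + (-⅓ - ⅔*6 + (⅙)*6² + (⅙)*6²)) + 4)² = (2*(-⅓ - 4 + (⅙)*36 + (⅙)*36)*(4 + (-⅓ - 4 + (⅙)*36 + (⅙)*36)) + 4)² = (2*(-⅓ - 4 + 6 + 6)*(4 + (-⅓ - 4 + 6 + 6)) + 4)² = (2*(23/3)*(4 + 23/3) + 4)² = (2*(23/3)*(35/3) + 4)² = (1610/9 + 4)² = (1646/9)² = 2709316/81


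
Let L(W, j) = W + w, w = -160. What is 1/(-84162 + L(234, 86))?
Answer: -1/84088 ≈ -1.1892e-5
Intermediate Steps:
L(W, j) = -160 + W (L(W, j) = W - 160 = -160 + W)
1/(-84162 + L(234, 86)) = 1/(-84162 + (-160 + 234)) = 1/(-84162 + 74) = 1/(-84088) = -1/84088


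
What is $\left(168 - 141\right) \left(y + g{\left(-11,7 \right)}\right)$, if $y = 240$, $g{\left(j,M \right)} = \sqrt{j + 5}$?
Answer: $6480 + 27 i \sqrt{6} \approx 6480.0 + 66.136 i$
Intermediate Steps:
$g{\left(j,M \right)} = \sqrt{5 + j}$
$\left(168 - 141\right) \left(y + g{\left(-11,7 \right)}\right) = \left(168 - 141\right) \left(240 + \sqrt{5 - 11}\right) = 27 \left(240 + \sqrt{-6}\right) = 27 \left(240 + i \sqrt{6}\right) = 6480 + 27 i \sqrt{6}$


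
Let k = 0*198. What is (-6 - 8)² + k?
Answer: 196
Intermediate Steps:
k = 0
(-6 - 8)² + k = (-6 - 8)² + 0 = (-14)² + 0 = 196 + 0 = 196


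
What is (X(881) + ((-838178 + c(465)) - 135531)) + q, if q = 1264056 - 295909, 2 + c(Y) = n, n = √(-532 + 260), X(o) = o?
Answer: -4683 + 4*I*√17 ≈ -4683.0 + 16.492*I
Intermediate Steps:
n = 4*I*√17 (n = √(-272) = 4*I*√17 ≈ 16.492*I)
c(Y) = -2 + 4*I*√17
q = 968147
(X(881) + ((-838178 + c(465)) - 135531)) + q = (881 + ((-838178 + (-2 + 4*I*√17)) - 135531)) + 968147 = (881 + ((-838180 + 4*I*√17) - 135531)) + 968147 = (881 + (-973711 + 4*I*√17)) + 968147 = (-972830 + 4*I*√17) + 968147 = -4683 + 4*I*√17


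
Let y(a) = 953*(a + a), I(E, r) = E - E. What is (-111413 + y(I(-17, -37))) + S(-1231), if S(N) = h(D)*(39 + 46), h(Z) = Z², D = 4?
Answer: -110053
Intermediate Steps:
S(N) = 1360 (S(N) = 4²*(39 + 46) = 16*85 = 1360)
I(E, r) = 0
y(a) = 1906*a (y(a) = 953*(2*a) = 1906*a)
(-111413 + y(I(-17, -37))) + S(-1231) = (-111413 + 1906*0) + 1360 = (-111413 + 0) + 1360 = -111413 + 1360 = -110053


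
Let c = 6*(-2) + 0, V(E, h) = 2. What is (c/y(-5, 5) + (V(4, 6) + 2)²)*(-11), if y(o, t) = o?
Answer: -1012/5 ≈ -202.40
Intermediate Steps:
c = -12 (c = -12 + 0 = -12)
(c/y(-5, 5) + (V(4, 6) + 2)²)*(-11) = (-12/(-5) + (2 + 2)²)*(-11) = (-12*(-⅕) + 4²)*(-11) = (12/5 + 16)*(-11) = (92/5)*(-11) = -1012/5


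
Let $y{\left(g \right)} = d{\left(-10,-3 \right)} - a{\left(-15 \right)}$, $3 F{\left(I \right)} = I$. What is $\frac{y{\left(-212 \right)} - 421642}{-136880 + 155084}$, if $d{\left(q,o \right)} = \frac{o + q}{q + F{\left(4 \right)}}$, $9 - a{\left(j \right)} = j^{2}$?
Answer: $- \frac{842849}{36408} \approx -23.15$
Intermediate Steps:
$F{\left(I \right)} = \frac{I}{3}$
$a{\left(j \right)} = 9 - j^{2}$
$d{\left(q,o \right)} = \frac{o + q}{\frac{4}{3} + q}$ ($d{\left(q,o \right)} = \frac{o + q}{q + \frac{1}{3} \cdot 4} = \frac{o + q}{q + \frac{4}{3}} = \frac{o + q}{\frac{4}{3} + q}$)
$y{\left(g \right)} = \frac{435}{2}$ ($y{\left(g \right)} = \frac{3 \left(-3 - 10\right)}{4 + 3 \left(-10\right)} - \left(9 - \left(-15\right)^{2}\right) = 3 \frac{1}{4 - 30} \left(-13\right) - \left(9 - 225\right) = 3 \frac{1}{-26} \left(-13\right) - \left(9 - 225\right) = 3 \left(- \frac{1}{26}\right) \left(-13\right) - -216 = \frac{3}{2} + 216 = \frac{435}{2}$)
$\frac{y{\left(-212 \right)} - 421642}{-136880 + 155084} = \frac{\frac{435}{2} - 421642}{-136880 + 155084} = - \frac{842849}{2 \cdot 18204} = \left(- \frac{842849}{2}\right) \frac{1}{18204} = - \frac{842849}{36408}$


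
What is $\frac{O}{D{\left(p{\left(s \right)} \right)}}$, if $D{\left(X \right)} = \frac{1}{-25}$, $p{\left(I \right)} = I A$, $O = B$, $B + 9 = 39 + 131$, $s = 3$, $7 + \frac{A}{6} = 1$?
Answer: $-4025$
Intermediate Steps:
$A = -36$ ($A = -42 + 6 \cdot 1 = -42 + 6 = -36$)
$B = 161$ ($B = -9 + \left(39 + 131\right) = -9 + 170 = 161$)
$O = 161$
$p{\left(I \right)} = - 36 I$ ($p{\left(I \right)} = I \left(-36\right) = - 36 I$)
$D{\left(X \right)} = - \frac{1}{25}$
$\frac{O}{D{\left(p{\left(s \right)} \right)}} = \frac{161}{- \frac{1}{25}} = 161 \left(-25\right) = -4025$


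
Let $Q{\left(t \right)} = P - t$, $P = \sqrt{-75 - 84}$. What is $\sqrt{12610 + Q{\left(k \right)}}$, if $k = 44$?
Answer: $\sqrt{12566 + i \sqrt{159}} \approx 112.1 + 0.0562 i$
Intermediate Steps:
$P = i \sqrt{159}$ ($P = \sqrt{-159} = i \sqrt{159} \approx 12.61 i$)
$Q{\left(t \right)} = - t + i \sqrt{159}$ ($Q{\left(t \right)} = i \sqrt{159} - t = - t + i \sqrt{159}$)
$\sqrt{12610 + Q{\left(k \right)}} = \sqrt{12610 + \left(\left(-1\right) 44 + i \sqrt{159}\right)} = \sqrt{12610 - \left(44 - i \sqrt{159}\right)} = \sqrt{12566 + i \sqrt{159}}$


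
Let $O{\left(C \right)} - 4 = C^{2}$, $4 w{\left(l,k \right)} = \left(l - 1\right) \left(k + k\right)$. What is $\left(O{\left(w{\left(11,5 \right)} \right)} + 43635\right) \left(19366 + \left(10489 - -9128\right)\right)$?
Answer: $1725543512$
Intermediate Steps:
$w{\left(l,k \right)} = \frac{k \left(-1 + l\right)}{2}$ ($w{\left(l,k \right)} = \frac{\left(l - 1\right) \left(k + k\right)}{4} = \frac{\left(-1 + l\right) 2 k}{4} = \frac{2 k \left(-1 + l\right)}{4} = \frac{k \left(-1 + l\right)}{2}$)
$O{\left(C \right)} = 4 + C^{2}$
$\left(O{\left(w{\left(11,5 \right)} \right)} + 43635\right) \left(19366 + \left(10489 - -9128\right)\right) = \left(\left(4 + \left(\frac{1}{2} \cdot 5 \left(-1 + 11\right)\right)^{2}\right) + 43635\right) \left(19366 + \left(10489 - -9128\right)\right) = \left(\left(4 + \left(\frac{1}{2} \cdot 5 \cdot 10\right)^{2}\right) + 43635\right) \left(19366 + \left(10489 + 9128\right)\right) = \left(\left(4 + 25^{2}\right) + 43635\right) \left(19366 + 19617\right) = \left(\left(4 + 625\right) + 43635\right) 38983 = \left(629 + 43635\right) 38983 = 44264 \cdot 38983 = 1725543512$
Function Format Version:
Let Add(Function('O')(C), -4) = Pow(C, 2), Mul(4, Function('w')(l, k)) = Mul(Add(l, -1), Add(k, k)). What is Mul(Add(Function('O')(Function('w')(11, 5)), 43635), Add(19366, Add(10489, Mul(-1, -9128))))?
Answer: 1725543512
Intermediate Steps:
Function('w')(l, k) = Mul(Rational(1, 2), k, Add(-1, l)) (Function('w')(l, k) = Mul(Rational(1, 4), Mul(Add(l, -1), Add(k, k))) = Mul(Rational(1, 4), Mul(Add(-1, l), Mul(2, k))) = Mul(Rational(1, 4), Mul(2, k, Add(-1, l))) = Mul(Rational(1, 2), k, Add(-1, l)))
Function('O')(C) = Add(4, Pow(C, 2))
Mul(Add(Function('O')(Function('w')(11, 5)), 43635), Add(19366, Add(10489, Mul(-1, -9128)))) = Mul(Add(Add(4, Pow(Mul(Rational(1, 2), 5, Add(-1, 11)), 2)), 43635), Add(19366, Add(10489, Mul(-1, -9128)))) = Mul(Add(Add(4, Pow(Mul(Rational(1, 2), 5, 10), 2)), 43635), Add(19366, Add(10489, 9128))) = Mul(Add(Add(4, Pow(25, 2)), 43635), Add(19366, 19617)) = Mul(Add(Add(4, 625), 43635), 38983) = Mul(Add(629, 43635), 38983) = Mul(44264, 38983) = 1725543512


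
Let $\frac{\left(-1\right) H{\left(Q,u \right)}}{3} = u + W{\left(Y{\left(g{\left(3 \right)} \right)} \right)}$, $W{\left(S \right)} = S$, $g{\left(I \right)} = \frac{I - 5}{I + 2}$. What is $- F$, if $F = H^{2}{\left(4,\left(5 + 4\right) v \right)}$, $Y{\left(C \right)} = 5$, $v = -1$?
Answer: $-144$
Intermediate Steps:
$g{\left(I \right)} = \frac{-5 + I}{2 + I}$
$H{\left(Q,u \right)} = -15 - 3 u$ ($H{\left(Q,u \right)} = - 3 \left(u + 5\right) = - 3 \left(5 + u\right) = -15 - 3 u$)
$F = 144$ ($F = \left(-15 - 3 \left(5 + 4\right) \left(-1\right)\right)^{2} = \left(-15 - 3 \cdot 9 \left(-1\right)\right)^{2} = \left(-15 - -27\right)^{2} = \left(-15 + 27\right)^{2} = 12^{2} = 144$)
$- F = \left(-1\right) 144 = -144$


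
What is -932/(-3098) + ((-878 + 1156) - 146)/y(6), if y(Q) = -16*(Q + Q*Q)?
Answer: 9057/86744 ≈ 0.10441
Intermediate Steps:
y(Q) = -16*Q - 16*Q**2 (y(Q) = -16*(Q + Q**2) = -16*Q - 16*Q**2)
-932/(-3098) + ((-878 + 1156) - 146)/y(6) = -932/(-3098) + ((-878 + 1156) - 146)/((-16*6*(1 + 6))) = -932*(-1/3098) + (278 - 146)/((-16*6*7)) = 466/1549 + 132/(-672) = 466/1549 + 132*(-1/672) = 466/1549 - 11/56 = 9057/86744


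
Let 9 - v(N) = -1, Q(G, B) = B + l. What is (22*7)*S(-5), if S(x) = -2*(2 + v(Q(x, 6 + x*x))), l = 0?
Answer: -3696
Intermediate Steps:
Q(G, B) = B (Q(G, B) = B + 0 = B)
v(N) = 10 (v(N) = 9 - 1*(-1) = 9 + 1 = 10)
S(x) = -24 (S(x) = -2*(2 + 10) = -2*12 = -24)
(22*7)*S(-5) = (22*7)*(-24) = 154*(-24) = -3696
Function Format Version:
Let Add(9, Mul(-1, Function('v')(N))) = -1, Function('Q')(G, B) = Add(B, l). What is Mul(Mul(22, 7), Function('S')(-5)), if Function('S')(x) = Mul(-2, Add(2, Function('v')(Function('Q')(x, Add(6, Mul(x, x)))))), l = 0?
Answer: -3696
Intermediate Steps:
Function('Q')(G, B) = B (Function('Q')(G, B) = Add(B, 0) = B)
Function('v')(N) = 10 (Function('v')(N) = Add(9, Mul(-1, -1)) = Add(9, 1) = 10)
Function('S')(x) = -24 (Function('S')(x) = Mul(-2, Add(2, 10)) = Mul(-2, 12) = -24)
Mul(Mul(22, 7), Function('S')(-5)) = Mul(Mul(22, 7), -24) = Mul(154, -24) = -3696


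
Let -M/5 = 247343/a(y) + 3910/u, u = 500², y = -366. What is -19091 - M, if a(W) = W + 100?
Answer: -15787250497/665000 ≈ -23740.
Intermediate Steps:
a(W) = 100 + W
u = 250000
M = 3091735497/665000 (M = -5*(247343/(100 - 366) + 3910/250000) = -5*(247343/(-266) + 3910*(1/250000)) = -5*(247343*(-1/266) + 391/25000) = -5*(-247343/266 + 391/25000) = -5*(-3091735497/3325000) = 3091735497/665000 ≈ 4649.2)
-19091 - M = -19091 - 1*3091735497/665000 = -19091 - 3091735497/665000 = -15787250497/665000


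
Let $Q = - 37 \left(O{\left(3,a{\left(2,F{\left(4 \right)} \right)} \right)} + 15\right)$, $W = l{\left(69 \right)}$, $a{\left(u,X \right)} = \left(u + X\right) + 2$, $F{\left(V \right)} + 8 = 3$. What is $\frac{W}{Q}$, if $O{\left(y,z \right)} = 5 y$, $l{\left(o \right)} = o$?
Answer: $- \frac{23}{370} \approx -0.062162$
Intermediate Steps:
$F{\left(V \right)} = -5$ ($F{\left(V \right)} = -8 + 3 = -5$)
$a{\left(u,X \right)} = 2 + X + u$ ($a{\left(u,X \right)} = \left(X + u\right) + 2 = 2 + X + u$)
$W = 69$
$Q = -1110$ ($Q = - 37 \left(5 \cdot 3 + 15\right) = - 37 \left(15 + 15\right) = \left(-37\right) 30 = -1110$)
$\frac{W}{Q} = \frac{69}{-1110} = 69 \left(- \frac{1}{1110}\right) = - \frac{23}{370}$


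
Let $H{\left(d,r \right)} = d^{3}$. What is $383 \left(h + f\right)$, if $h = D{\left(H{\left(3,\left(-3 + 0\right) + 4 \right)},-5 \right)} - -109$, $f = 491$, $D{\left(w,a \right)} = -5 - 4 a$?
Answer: $235545$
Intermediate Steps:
$h = 124$ ($h = \left(-5 - -20\right) - -109 = \left(-5 + 20\right) + 109 = 15 + 109 = 124$)
$383 \left(h + f\right) = 383 \left(124 + 491\right) = 383 \cdot 615 = 235545$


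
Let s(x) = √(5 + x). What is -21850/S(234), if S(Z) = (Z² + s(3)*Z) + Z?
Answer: -2567375/6460389 + 21850*√2/6460389 ≈ -0.39262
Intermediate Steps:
S(Z) = Z + Z² + 2*Z*√2 (S(Z) = (Z² + √(5 + 3)*Z) + Z = (Z² + √8*Z) + Z = (Z² + (2*√2)*Z) + Z = (Z² + 2*Z*√2) + Z = Z + Z² + 2*Z*√2)
-21850/S(234) = -21850*1/(234*(1 + 234 + 2*√2)) = -21850*1/(234*(235 + 2*√2)) = -21850/(54990 + 468*√2)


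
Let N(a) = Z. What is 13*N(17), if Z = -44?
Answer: -572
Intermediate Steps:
N(a) = -44
13*N(17) = 13*(-44) = -572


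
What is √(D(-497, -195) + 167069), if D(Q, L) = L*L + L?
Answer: √204899 ≈ 452.66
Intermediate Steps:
D(Q, L) = L + L² (D(Q, L) = L² + L = L + L²)
√(D(-497, -195) + 167069) = √(-195*(1 - 195) + 167069) = √(-195*(-194) + 167069) = √(37830 + 167069) = √204899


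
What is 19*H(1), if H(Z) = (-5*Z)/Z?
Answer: -95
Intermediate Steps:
H(Z) = -5
19*H(1) = 19*(-5) = -95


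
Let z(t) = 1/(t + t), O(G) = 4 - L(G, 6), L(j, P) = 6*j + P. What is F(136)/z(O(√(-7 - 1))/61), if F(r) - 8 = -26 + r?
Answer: -472/61 - 2832*I*√2/61 ≈ -7.7377 - 65.657*I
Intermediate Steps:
L(j, P) = P + 6*j
F(r) = -18 + r (F(r) = 8 + (-26 + r) = -18 + r)
O(G) = -2 - 6*G (O(G) = 4 - (6 + 6*G) = 4 + (-6 - 6*G) = -2 - 6*G)
z(t) = 1/(2*t)
F(136)/z(O(√(-7 - 1))/61) = (-18 + 136)/((1/(2*(((-2 - 6*√(-7 - 1))/61))))) = 118/((1/(2*(((-2 - 12*I*√2)*(1/61)))))) = 118/((1/(2*(-2/61 - 12*I*√2/61)))) = 118*(-4/61 - 24*I*√2/61) = -472/61 - 2832*I*√2/61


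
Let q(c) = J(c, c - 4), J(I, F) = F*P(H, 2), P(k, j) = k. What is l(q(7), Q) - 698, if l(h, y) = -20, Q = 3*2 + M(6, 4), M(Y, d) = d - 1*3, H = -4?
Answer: -718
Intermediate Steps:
M(Y, d) = -3 + d (M(Y, d) = d - 3 = -3 + d)
J(I, F) = -4*F (J(I, F) = F*(-4) = -4*F)
Q = 7 (Q = 3*2 + (-3 + 4) = 6 + 1 = 7)
q(c) = 16 - 4*c (q(c) = -4*(c - 4) = -4*(-4 + c) = 16 - 4*c)
l(q(7), Q) - 698 = -20 - 698 = -718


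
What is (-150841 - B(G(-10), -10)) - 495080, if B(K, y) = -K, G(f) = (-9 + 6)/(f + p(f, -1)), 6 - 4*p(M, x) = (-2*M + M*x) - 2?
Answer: -20023545/31 ≈ -6.4592e+5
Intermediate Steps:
p(M, x) = 2 + M/2 - M*x/4 (p(M, x) = 3/2 - ((-2*M + M*x) - 2)/4 = 3/2 - (-2 - 2*M + M*x)/4 = 3/2 + (½ + M/2 - M*x/4) = 2 + M/2 - M*x/4)
G(f) = -3/(2 + 7*f/4) (G(f) = (-9 + 6)/(f + (2 + f/2 - ¼*f*(-1))) = -3/(f + (2 + f/2 + f/4)) = -3/(f + (2 + 3*f/4)) = -3/(2 + 7*f/4))
(-150841 - B(G(-10), -10)) - 495080 = (-150841 - (-1)*(-12/(8 + 7*(-10)))) - 495080 = (-150841 - (-1)*(-12/(8 - 70))) - 495080 = (-150841 - (-1)*(-12/(-62))) - 495080 = (-150841 - (-1)*(-12*(-1/62))) - 495080 = (-150841 - (-1)*6/31) - 495080 = (-150841 - 1*(-6/31)) - 495080 = (-150841 + 6/31) - 495080 = -4676065/31 - 495080 = -20023545/31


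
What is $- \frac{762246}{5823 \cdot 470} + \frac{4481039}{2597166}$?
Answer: $\frac{12156114599}{8401832010} \approx 1.4468$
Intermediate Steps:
$- \frac{762246}{5823 \cdot 470} + \frac{4481039}{2597166} = - \frac{762246}{2736810} + 4481039 \cdot \frac{1}{2597166} = \left(-762246\right) \frac{1}{2736810} + \frac{4481039}{2597166} = - \frac{901}{3235} + \frac{4481039}{2597166} = \frac{12156114599}{8401832010}$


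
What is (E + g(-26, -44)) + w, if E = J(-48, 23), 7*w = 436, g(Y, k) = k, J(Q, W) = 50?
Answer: 478/7 ≈ 68.286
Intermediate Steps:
w = 436/7 (w = (⅐)*436 = 436/7 ≈ 62.286)
E = 50
(E + g(-26, -44)) + w = (50 - 44) + 436/7 = 6 + 436/7 = 478/7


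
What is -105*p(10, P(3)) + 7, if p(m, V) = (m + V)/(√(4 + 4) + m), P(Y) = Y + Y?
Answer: -4039/23 + 840*√2/23 ≈ -123.96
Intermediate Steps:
P(Y) = 2*Y
p(m, V) = (V + m)/(m + 2*√2) (p(m, V) = (V + m)/(√8 + m) = (V + m)/(2*√2 + m) = (V + m)/(m + 2*√2))
-105*p(10, P(3)) + 7 = -105*(2*3 + 10)/(10 + 2*√2) + 7 = -105*(6 + 10)/(10 + 2*√2) + 7 = -105*16/(10 + 2*√2) + 7 = -1680/(10 + 2*√2) + 7 = 7 - 1680/(10 + 2*√2)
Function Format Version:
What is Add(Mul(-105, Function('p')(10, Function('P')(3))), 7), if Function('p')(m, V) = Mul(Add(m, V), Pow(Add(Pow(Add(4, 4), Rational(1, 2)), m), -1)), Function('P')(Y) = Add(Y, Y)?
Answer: Add(Rational(-4039, 23), Mul(Rational(840, 23), Pow(2, Rational(1, 2)))) ≈ -123.96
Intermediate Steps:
Function('P')(Y) = Mul(2, Y)
Function('p')(m, V) = Mul(Pow(Add(m, Mul(2, Pow(2, Rational(1, 2)))), -1), Add(V, m)) (Function('p')(m, V) = Mul(Add(V, m), Pow(Add(Pow(8, Rational(1, 2)), m), -1)) = Mul(Add(V, m), Pow(Add(Mul(2, Pow(2, Rational(1, 2))), m), -1)) = Mul(Add(V, m), Pow(Add(m, Mul(2, Pow(2, Rational(1, 2)))), -1)) = Mul(Pow(Add(m, Mul(2, Pow(2, Rational(1, 2)))), -1), Add(V, m)))
Add(Mul(-105, Function('p')(10, Function('P')(3))), 7) = Add(Mul(-105, Mul(Pow(Add(10, Mul(2, Pow(2, Rational(1, 2)))), -1), Add(Mul(2, 3), 10))), 7) = Add(Mul(-105, Mul(Pow(Add(10, Mul(2, Pow(2, Rational(1, 2)))), -1), Add(6, 10))), 7) = Add(Mul(-105, Mul(Pow(Add(10, Mul(2, Pow(2, Rational(1, 2)))), -1), 16)), 7) = Add(Mul(-105, Mul(16, Pow(Add(10, Mul(2, Pow(2, Rational(1, 2)))), -1))), 7) = Add(Mul(-1680, Pow(Add(10, Mul(2, Pow(2, Rational(1, 2)))), -1)), 7) = Add(7, Mul(-1680, Pow(Add(10, Mul(2, Pow(2, Rational(1, 2)))), -1)))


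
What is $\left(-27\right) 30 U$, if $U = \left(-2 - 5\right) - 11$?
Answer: $14580$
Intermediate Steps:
$U = -18$ ($U = -7 - 11 = -18$)
$\left(-27\right) 30 U = \left(-27\right) 30 \left(-18\right) = \left(-810\right) \left(-18\right) = 14580$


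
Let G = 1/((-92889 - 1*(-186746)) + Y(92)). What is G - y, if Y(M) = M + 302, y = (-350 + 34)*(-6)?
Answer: -178699895/94251 ≈ -1896.0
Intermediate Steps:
y = 1896 (y = -316*(-6) = 1896)
Y(M) = 302 + M
G = 1/94251 (G = 1/((-92889 - 1*(-186746)) + (302 + 92)) = 1/((-92889 + 186746) + 394) = 1/(93857 + 394) = 1/94251 ≈ 1.0610e-5)
G - y = 1/94251 - 1*1896 = 1/94251 - 1896 = -178699895/94251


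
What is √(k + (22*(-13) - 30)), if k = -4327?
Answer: I*√4643 ≈ 68.14*I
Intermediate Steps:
√(k + (22*(-13) - 30)) = √(-4327 + (22*(-13) - 30)) = √(-4327 + (-286 - 30)) = √(-4327 - 316) = √(-4643) = I*√4643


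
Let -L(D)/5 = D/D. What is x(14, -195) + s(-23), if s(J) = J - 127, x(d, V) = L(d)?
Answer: -155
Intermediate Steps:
L(D) = -5 (L(D) = -5*D/D = -5*1 = -5)
x(d, V) = -5
s(J) = -127 + J
x(14, -195) + s(-23) = -5 + (-127 - 23) = -5 - 150 = -155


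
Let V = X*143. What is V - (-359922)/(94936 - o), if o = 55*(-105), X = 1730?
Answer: 24915254212/100711 ≈ 2.4739e+5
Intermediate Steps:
o = -5775
V = 247390 (V = 1730*143 = 247390)
V - (-359922)/(94936 - o) = 247390 - (-359922)/(94936 - 1*(-5775)) = 247390 - (-359922)/(94936 + 5775) = 247390 - (-359922)/100711 = 247390 - 1*(-359922/100711) = 247390 + 359922/100711 = 24915254212/100711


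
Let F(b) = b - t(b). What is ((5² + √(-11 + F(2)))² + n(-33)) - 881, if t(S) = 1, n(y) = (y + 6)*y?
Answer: 625 + 50*I*√10 ≈ 625.0 + 158.11*I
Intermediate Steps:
n(y) = y*(6 + y) (n(y) = (6 + y)*y = y*(6 + y))
F(b) = -1 + b (F(b) = b - 1*1 = b - 1 = -1 + b)
((5² + √(-11 + F(2)))² + n(-33)) - 881 = ((5² + √(-11 + (-1 + 2)))² - 33*(6 - 33)) - 881 = ((25 + √(-11 + 1))² - 33*(-27)) - 881 = ((25 + √(-10))² + 891) - 881 = ((25 + I*√10)² + 891) - 881 = (891 + (25 + I*√10)²) - 881 = 10 + (25 + I*√10)²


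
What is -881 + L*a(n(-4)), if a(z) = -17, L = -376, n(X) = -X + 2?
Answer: 5511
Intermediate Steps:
n(X) = 2 - X
-881 + L*a(n(-4)) = -881 - 376*(-17) = -881 + 6392 = 5511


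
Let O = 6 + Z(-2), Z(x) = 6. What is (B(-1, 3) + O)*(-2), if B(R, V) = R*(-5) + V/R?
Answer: -28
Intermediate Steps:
O = 12 (O = 6 + 6 = 12)
B(R, V) = -5*R + V/R
(B(-1, 3) + O)*(-2) = ((-5*(-1) + 3/(-1)) + 12)*(-2) = ((5 + 3*(-1)) + 12)*(-2) = ((5 - 3) + 12)*(-2) = (2 + 12)*(-2) = 14*(-2) = -28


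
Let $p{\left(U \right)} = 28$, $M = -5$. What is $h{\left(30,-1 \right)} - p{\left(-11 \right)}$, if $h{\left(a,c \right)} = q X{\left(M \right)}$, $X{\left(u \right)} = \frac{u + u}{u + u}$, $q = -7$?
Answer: $-35$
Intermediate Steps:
$X{\left(u \right)} = 1$ ($X{\left(u \right)} = \frac{2 u}{2 u} = 2 u \frac{1}{2 u} = 1$)
$h{\left(a,c \right)} = -7$ ($h{\left(a,c \right)} = \left(-7\right) 1 = -7$)
$h{\left(30,-1 \right)} - p{\left(-11 \right)} = -7 - 28 = -35$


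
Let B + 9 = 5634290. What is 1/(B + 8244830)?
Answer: 1/13879111 ≈ 7.2051e-8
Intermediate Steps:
B = 5634281 (B = -9 + 5634290 = 5634281)
1/(B + 8244830) = 1/(5634281 + 8244830) = 1/13879111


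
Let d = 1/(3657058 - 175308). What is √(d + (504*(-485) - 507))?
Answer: I*√118775614136268230/696350 ≈ 494.92*I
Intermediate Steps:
d = 1/3481750 ≈ 2.8721e-7
√(d + (504*(-485) - 507)) = √(1/3481750 + (504*(-485) - 507)) = √(1/3481750 + (-244440 - 507)) = √(1/3481750 - 244947) = √(-852844217249/3481750) = I*√118775614136268230/696350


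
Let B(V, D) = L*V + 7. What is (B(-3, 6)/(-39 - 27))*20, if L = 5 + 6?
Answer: 260/33 ≈ 7.8788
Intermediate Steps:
L = 11
B(V, D) = 7 + 11*V (B(V, D) = 11*V + 7 = 7 + 11*V)
(B(-3, 6)/(-39 - 27))*20 = ((7 + 11*(-3))/(-39 - 27))*20 = ((7 - 33)/(-66))*20 = -26*(-1/66)*20 = (13/33)*20 = 260/33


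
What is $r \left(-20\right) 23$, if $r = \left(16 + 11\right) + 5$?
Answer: $-14720$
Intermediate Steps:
$r = 32$ ($r = 27 + 5 = 32$)
$r \left(-20\right) 23 = 32 \left(-20\right) 23 = \left(-640\right) 23 = -14720$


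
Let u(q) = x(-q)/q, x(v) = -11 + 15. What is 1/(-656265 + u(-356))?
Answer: -89/58407586 ≈ -1.5238e-6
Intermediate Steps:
x(v) = 4
u(q) = 4/q
1/(-656265 + u(-356)) = 1/(-656265 + 4/(-356)) = 1/(-656265 + 4*(-1/356)) = 1/(-656265 - 1/89) = 1/(-58407586/89) = -89/58407586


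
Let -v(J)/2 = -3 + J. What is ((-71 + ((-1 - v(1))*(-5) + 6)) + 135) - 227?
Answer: -132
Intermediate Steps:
v(J) = 6 - 2*J (v(J) = -2*(-3 + J) = 6 - 2*J)
((-71 + ((-1 - v(1))*(-5) + 6)) + 135) - 227 = ((-71 + ((-1 - (6 - 2*1))*(-5) + 6)) + 135) - 227 = ((-71 + ((-1 - (6 - 2))*(-5) + 6)) + 135) - 227 = ((-71 + ((-1 - 1*4)*(-5) + 6)) + 135) - 227 = ((-71 + ((-1 - 4)*(-5) + 6)) + 135) - 227 = ((-71 + (-5*(-5) + 6)) + 135) - 227 = ((-71 + (25 + 6)) + 135) - 227 = ((-71 + 31) + 135) - 227 = (-40 + 135) - 227 = 95 - 227 = -132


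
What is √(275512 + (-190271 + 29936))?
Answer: √115177 ≈ 339.38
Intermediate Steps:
√(275512 + (-190271 + 29936)) = √(275512 - 160335) = √115177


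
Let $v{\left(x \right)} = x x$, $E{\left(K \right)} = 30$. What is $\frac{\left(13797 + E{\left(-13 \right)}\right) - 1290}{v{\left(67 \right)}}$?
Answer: $\frac{12537}{4489} \approx 2.7928$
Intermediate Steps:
$v{\left(x \right)} = x^{2}$
$\frac{\left(13797 + E{\left(-13 \right)}\right) - 1290}{v{\left(67 \right)}} = \frac{\left(13797 + 30\right) - 1290}{67^{2}} = \frac{13827 - 1290}{4489} = 12537 \cdot \frac{1}{4489} = \frac{12537}{4489}$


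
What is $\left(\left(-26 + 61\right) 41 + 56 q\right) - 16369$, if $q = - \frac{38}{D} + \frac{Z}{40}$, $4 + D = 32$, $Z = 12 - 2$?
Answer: $-14996$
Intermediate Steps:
$Z = 10$
$D = 28$ ($D = -4 + 32 = 28$)
$q = - \frac{31}{28}$ ($q = - \frac{38}{28} + \frac{10}{40} = \left(-38\right) \frac{1}{28} + 10 \cdot \frac{1}{40} = - \frac{19}{14} + \frac{1}{4} = - \frac{31}{28} \approx -1.1071$)
$\left(\left(-26 + 61\right) 41 + 56 q\right) - 16369 = \left(\left(-26 + 61\right) 41 + 56 \left(- \frac{31}{28}\right)\right) - 16369 = \left(35 \cdot 41 - 62\right) - 16369 = \left(1435 - 62\right) - 16369 = 1373 - 16369 = -14996$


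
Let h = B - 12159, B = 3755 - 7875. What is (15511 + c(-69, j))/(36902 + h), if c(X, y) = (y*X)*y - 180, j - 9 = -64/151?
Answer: 233847406/470225023 ≈ 0.49731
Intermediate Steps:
j = 1295/151 (j = 9 - 64/151 = 1295/151 ≈ 8.5762)
c(X, y) = -180 + X*y² (c(X, y) = (X*y)*y - 180 = X*y² - 180 = -180 + X*y²)
B = -4120
h = -16279 (h = -4120 - 12159 = -16279)
(15511 + c(-69, j))/(36902 + h) = (15511 + (-180 - 69*(1295/151)²))/(36902 - 16279) = (15511 + (-180 - 69*1677025/22801))/20623 = (15511 + (-180 - 115714725/22801))*(1/20623) = (15511 - 119818905/22801)*(1/20623) = (233847406/22801)*(1/20623) = 233847406/470225023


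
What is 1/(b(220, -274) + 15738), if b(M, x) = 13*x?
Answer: 1/12176 ≈ 8.2129e-5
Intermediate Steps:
1/(b(220, -274) + 15738) = 1/(13*(-274) + 15738) = 1/(-3562 + 15738) = 1/12176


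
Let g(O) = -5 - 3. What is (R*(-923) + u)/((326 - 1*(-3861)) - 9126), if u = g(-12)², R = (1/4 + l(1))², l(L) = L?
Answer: 22051/79024 ≈ 0.27904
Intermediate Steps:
g(O) = -8
R = 25/16 (R = (1/4 + 1)² = (¼ + 1)² = (5/4)² = 25/16 ≈ 1.5625)
u = 64 (u = (-8)² = 64)
(R*(-923) + u)/((326 - 1*(-3861)) - 9126) = ((25/16)*(-923) + 64)/((326 - 1*(-3861)) - 9126) = (-23075/16 + 64)/((326 + 3861) - 9126) = -22051/(16*(4187 - 9126)) = -22051/16/(-4939) = -22051/16*(-1/4939) = 22051/79024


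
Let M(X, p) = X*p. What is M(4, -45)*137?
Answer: -24660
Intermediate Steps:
M(4, -45)*137 = (4*(-45))*137 = -180*137 = -24660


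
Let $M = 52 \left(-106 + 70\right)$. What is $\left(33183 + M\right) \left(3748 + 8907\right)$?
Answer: $396240705$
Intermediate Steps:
$M = -1872$ ($M = 52 \left(-36\right) = -1872$)
$\left(33183 + M\right) \left(3748 + 8907\right) = \left(33183 - 1872\right) \left(3748 + 8907\right) = 31311 \cdot 12655 = 396240705$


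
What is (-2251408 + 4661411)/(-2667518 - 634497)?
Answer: -2410003/3302015 ≈ -0.72986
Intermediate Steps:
(-2251408 + 4661411)/(-2667518 - 634497) = 2410003/(-3302015) = 2410003*(-1/3302015) = -2410003/3302015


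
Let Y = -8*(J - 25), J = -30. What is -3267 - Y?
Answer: -3707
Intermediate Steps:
Y = 440 (Y = -8*(-30 - 25) = -8*(-55) = 440)
-3267 - Y = -3267 - 1*440 = -3267 - 440 = -3707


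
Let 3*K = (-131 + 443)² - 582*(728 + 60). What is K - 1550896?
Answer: -1671320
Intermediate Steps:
K = -120424 (K = ((-131 + 443)² - 582*(728 + 60))/3 = (312² - 582*788)/3 = (97344 - 1*458616)/3 = (97344 - 458616)/3 = (⅓)*(-361272) = -120424)
K - 1550896 = -120424 - 1550896 = -1671320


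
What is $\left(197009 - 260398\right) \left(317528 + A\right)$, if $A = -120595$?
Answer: $-12483385937$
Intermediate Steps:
$\left(197009 - 260398\right) \left(317528 + A\right) = \left(197009 - 260398\right) \left(317528 - 120595\right) = \left(-63389\right) 196933 = -12483385937$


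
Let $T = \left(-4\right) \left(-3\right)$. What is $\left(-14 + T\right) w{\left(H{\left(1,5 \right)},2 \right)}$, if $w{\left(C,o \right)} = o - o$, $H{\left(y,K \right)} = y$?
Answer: $0$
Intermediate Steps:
$w{\left(C,o \right)} = 0$
$T = 12$
$\left(-14 + T\right) w{\left(H{\left(1,5 \right)},2 \right)} = \left(-14 + 12\right) 0 = \left(-2\right) 0 = 0$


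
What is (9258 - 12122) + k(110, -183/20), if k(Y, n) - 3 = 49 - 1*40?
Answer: -2852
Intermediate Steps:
k(Y, n) = 12 (k(Y, n) = 3 + (49 - 1*40) = 3 + (49 - 40) = 3 + 9 = 12)
(9258 - 12122) + k(110, -183/20) = (9258 - 12122) + 12 = -2864 + 12 = -2852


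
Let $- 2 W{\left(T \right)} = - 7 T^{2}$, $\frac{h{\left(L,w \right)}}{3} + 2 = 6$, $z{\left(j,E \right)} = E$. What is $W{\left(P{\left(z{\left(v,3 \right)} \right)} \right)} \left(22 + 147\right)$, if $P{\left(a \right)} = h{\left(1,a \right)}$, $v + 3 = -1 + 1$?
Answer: $85176$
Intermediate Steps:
$v = -3$ ($v = -3 + \left(-1 + 1\right) = -3 + 0 = -3$)
$h{\left(L,w \right)} = 12$ ($h{\left(L,w \right)} = -6 + 3 \cdot 6 = -6 + 18 = 12$)
$P{\left(a \right)} = 12$
$W{\left(T \right)} = \frac{7 T^{2}}{2}$ ($W{\left(T \right)} = - \frac{\left(-7\right) T^{2}}{2} = \frac{7 T^{2}}{2}$)
$W{\left(P{\left(z{\left(v,3 \right)} \right)} \right)} \left(22 + 147\right) = \frac{7 \cdot 12^{2}}{2} \left(22 + 147\right) = \frac{7}{2} \cdot 144 \cdot 169 = 504 \cdot 169 = 85176$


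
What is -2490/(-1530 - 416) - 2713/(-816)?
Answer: 3655669/793968 ≈ 4.6043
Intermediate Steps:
-2490/(-1530 - 416) - 2713/(-816) = -2490/(-1946) - 2713*(-1/816) = -2490*(-1/1946) + 2713/816 = 1245/973 + 2713/816 = 3655669/793968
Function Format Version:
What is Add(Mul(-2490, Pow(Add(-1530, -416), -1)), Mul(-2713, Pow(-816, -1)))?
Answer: Rational(3655669, 793968) ≈ 4.6043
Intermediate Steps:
Add(Mul(-2490, Pow(Add(-1530, -416), -1)), Mul(-2713, Pow(-816, -1))) = Add(Mul(-2490, Pow(-1946, -1)), Mul(-2713, Rational(-1, 816))) = Add(Mul(-2490, Rational(-1, 1946)), Rational(2713, 816)) = Add(Rational(1245, 973), Rational(2713, 816)) = Rational(3655669, 793968)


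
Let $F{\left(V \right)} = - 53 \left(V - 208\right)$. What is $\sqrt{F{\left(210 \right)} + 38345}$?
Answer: $\sqrt{38239} \approx 195.55$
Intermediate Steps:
$F{\left(V \right)} = 11024 - 53 V$ ($F{\left(V \right)} = - 53 \left(-208 + V\right) = 11024 - 53 V$)
$\sqrt{F{\left(210 \right)} + 38345} = \sqrt{\left(11024 - 11130\right) + 38345} = \sqrt{-106 + 38345} = \sqrt{38239}$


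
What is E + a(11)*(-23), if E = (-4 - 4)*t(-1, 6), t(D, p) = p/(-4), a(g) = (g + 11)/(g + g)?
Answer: -11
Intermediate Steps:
a(g) = (11 + g)/(2*g) (a(g) = (11 + g)/((2*g)) = (11 + g)*(1/(2*g)) = (11 + g)/(2*g))
t(D, p) = -p/4 (t(D, p) = p*(-1/4) = -p/4)
E = 12 (E = (-4 - 4)*(-1/4*6) = -8*(-3/2) = 12)
E + a(11)*(-23) = 12 + ((1/2)*(11 + 11)/11)*(-23) = 12 + ((1/2)*(1/11)*22)*(-23) = 12 + 1*(-23) = 12 - 23 = -11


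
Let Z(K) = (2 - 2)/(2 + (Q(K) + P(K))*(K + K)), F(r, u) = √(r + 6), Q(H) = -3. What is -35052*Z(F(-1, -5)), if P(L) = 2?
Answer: 0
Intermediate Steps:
F(r, u) = √(6 + r)
Z(K) = 0 (Z(K) = (2 - 2)/(2 + (-3 + 2)*(K + K)) = 0/(2 - 2*K) = 0)
-35052*Z(F(-1, -5)) = -35052*0 = 0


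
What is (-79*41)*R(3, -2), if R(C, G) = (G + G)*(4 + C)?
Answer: 90692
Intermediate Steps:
R(C, G) = 2*G*(4 + C) (R(C, G) = (2*G)*(4 + C) = 2*G*(4 + C))
(-79*41)*R(3, -2) = (-79*41)*(2*(-2)*(4 + 3)) = -6478*(-2)*7 = -3239*(-28) = 90692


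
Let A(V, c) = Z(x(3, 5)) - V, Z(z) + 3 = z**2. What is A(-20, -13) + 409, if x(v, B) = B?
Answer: 451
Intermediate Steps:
Z(z) = -3 + z**2
A(V, c) = 22 - V (A(V, c) = (-3 + 5**2) - V = (-3 + 25) - V = 22 - V)
A(-20, -13) + 409 = (22 - 1*(-20)) + 409 = (22 + 20) + 409 = 42 + 409 = 451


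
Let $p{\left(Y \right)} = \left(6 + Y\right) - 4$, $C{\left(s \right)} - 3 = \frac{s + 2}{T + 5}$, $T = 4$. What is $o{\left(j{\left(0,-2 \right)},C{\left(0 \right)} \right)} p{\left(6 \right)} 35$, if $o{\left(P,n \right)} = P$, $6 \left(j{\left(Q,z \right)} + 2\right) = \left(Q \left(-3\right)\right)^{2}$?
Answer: $-560$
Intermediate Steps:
$C{\left(s \right)} = \frac{29}{9} + \frac{s}{9}$ ($C{\left(s \right)} = 3 + \frac{s + 2}{4 + 5} = 3 + \frac{2 + s}{9} = 3 + \left(2 + s\right) \frac{1}{9} = 3 + \left(\frac{2}{9} + \frac{s}{9}\right) = \frac{29}{9} + \frac{s}{9}$)
$j{\left(Q,z \right)} = -2 + \frac{3 Q^{2}}{2}$ ($j{\left(Q,z \right)} = -2 + \frac{\left(Q \left(-3\right)\right)^{2}}{6} = -2 + \frac{\left(- 3 Q\right)^{2}}{6} = -2 + \frac{9 Q^{2}}{6} = -2 + \frac{3 Q^{2}}{2}$)
$p{\left(Y \right)} = 2 + Y$
$o{\left(j{\left(0,-2 \right)},C{\left(0 \right)} \right)} p{\left(6 \right)} 35 = \left(-2 + \frac{3 \cdot 0^{2}}{2}\right) \left(2 + 6\right) 35 = \left(-2 + \frac{3}{2} \cdot 0\right) 8 \cdot 35 = \left(-2 + 0\right) 8 \cdot 35 = \left(-2\right) 8 \cdot 35 = \left(-16\right) 35 = -560$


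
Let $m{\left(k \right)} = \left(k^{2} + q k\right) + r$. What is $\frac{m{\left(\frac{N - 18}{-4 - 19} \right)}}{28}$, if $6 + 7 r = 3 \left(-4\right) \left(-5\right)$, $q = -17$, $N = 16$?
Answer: $\frac{5780}{25921} \approx 0.22299$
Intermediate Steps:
$r = \frac{54}{7}$ ($r = - \frac{6}{7} + \frac{3 \left(-4\right) \left(-5\right)}{7} = - \frac{6}{7} + \frac{\left(-12\right) \left(-5\right)}{7} = - \frac{6}{7} + \frac{1}{7} \cdot 60 = - \frac{6}{7} + \frac{60}{7} = \frac{54}{7} \approx 7.7143$)
$m{\left(k \right)} = \frac{54}{7} + k^{2} - 17 k$ ($m{\left(k \right)} = \left(k^{2} - 17 k\right) + \frac{54}{7} = \frac{54}{7} + k^{2} - 17 k$)
$\frac{m{\left(\frac{N - 18}{-4 - 19} \right)}}{28} = \frac{\frac{54}{7} + \left(\frac{16 - 18}{-4 - 19}\right)^{2} - 17 \frac{16 - 18}{-4 - 19}}{28} = \frac{\frac{54}{7} + \left(- \frac{2}{-23}\right)^{2} - 17 \left(- \frac{2}{-23}\right)}{28} = \frac{\frac{54}{7} + \left(\left(-2\right) \left(- \frac{1}{23}\right)\right)^{2} - 17 \left(\left(-2\right) \left(- \frac{1}{23}\right)\right)}{28} = \frac{\frac{54}{7} + \left(\frac{2}{23}\right)^{2} - \frac{34}{23}}{28} = \frac{\frac{54}{7} + \frac{4}{529} - \frac{34}{23}}{28} = \frac{1}{28} \cdot \frac{23120}{3703} = \frac{5780}{25921}$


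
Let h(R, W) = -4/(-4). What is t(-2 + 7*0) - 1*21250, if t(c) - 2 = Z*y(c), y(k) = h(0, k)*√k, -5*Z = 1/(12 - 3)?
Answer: -21248 - I*√2/45 ≈ -21248.0 - 0.031427*I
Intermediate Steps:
h(R, W) = 1 (h(R, W) = -4*(-¼) = 1)
Z = -1/45 (Z = -1/(5*(12 - 3)) = -⅕/9 = -⅕*⅑ = -1/45 ≈ -0.022222)
y(k) = √k (y(k) = 1*√k = √k)
t(c) = 2 - √c/45
t(-2 + 7*0) - 1*21250 = (2 - √(-2 + 7*0)/45) - 1*21250 = (2 - √(-2 + 0)/45) - 21250 = (2 - I*√2/45) - 21250 = -21248 - I*√2/45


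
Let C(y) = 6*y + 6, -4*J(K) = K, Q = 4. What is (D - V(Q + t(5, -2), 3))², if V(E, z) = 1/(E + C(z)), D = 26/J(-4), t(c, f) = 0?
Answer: 528529/784 ≈ 674.14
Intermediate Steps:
J(K) = -K/4
C(y) = 6 + 6*y
D = 26 (D = 26/((-¼*(-4))) = 26/1 = 26*1 = 26)
V(E, z) = 1/(6 + E + 6*z) (V(E, z) = 1/(E + (6 + 6*z)) = 1/(6 + E + 6*z))
(D - V(Q + t(5, -2), 3))² = (26 - 1/(6 + (4 + 0) + 6*3))² = (26 - 1/(6 + 4 + 18))² = (26 - 1/28)² = (727/28)² = 528529/784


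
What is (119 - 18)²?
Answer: 10201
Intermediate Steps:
(119 - 18)² = 101² = 10201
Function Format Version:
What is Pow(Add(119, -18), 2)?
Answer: 10201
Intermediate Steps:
Pow(Add(119, -18), 2) = Pow(101, 2) = 10201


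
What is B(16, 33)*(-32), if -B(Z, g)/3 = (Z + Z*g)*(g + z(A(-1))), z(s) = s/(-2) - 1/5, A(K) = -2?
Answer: 8825856/5 ≈ 1.7652e+6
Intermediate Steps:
z(s) = -⅕ - s/2 (z(s) = s*(-½) - 1*⅕ = -s/2 - ⅕ = -⅕ - s/2)
B(Z, g) = -3*(⅘ + g)*(Z + Z*g) (B(Z, g) = -3*(Z + Z*g)*(g + (-⅕ - ½*(-2))) = -3*(Z + Z*g)*(g + (-⅕ + 1)) = -3*(Z + Z*g)*(g + ⅘) = -3*(Z + Z*g)*(⅘ + g) = -3*(⅘ + g)*(Z + Z*g))
B(16, 33)*(-32) = -⅗*16*(4 + 5*33² + 9*33)*(-32) = -⅗*16*(4 + 5*1089 + 297)*(-32) = -⅗*16*(4 + 5445 + 297)*(-32) = -⅗*16*5746*(-32) = -275808/5*(-32) = 8825856/5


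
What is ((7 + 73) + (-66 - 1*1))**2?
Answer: 169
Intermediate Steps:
((7 + 73) + (-66 - 1*1))**2 = (80 + (-66 - 1))**2 = (80 - 67)**2 = 13**2 = 169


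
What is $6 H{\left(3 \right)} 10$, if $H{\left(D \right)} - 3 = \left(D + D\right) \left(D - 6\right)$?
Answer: $-900$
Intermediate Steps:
$H{\left(D \right)} = 3 + 2 D \left(-6 + D\right)$ ($H{\left(D \right)} = 3 + \left(D + D\right) \left(D - 6\right) = 3 + 2 D \left(D - 6\right) = 3 + 2 D \left(-6 + D\right)$)
$6 H{\left(3 \right)} 10 = 6 \left(3 - 36 + 2 \cdot 3^{2}\right) 10 = 6 \left(3 - 36 + 2 \cdot 9\right) 10 = 6 \left(3 - 36 + 18\right) 10 = 6 \left(-15\right) 10 = \left(-90\right) 10 = -900$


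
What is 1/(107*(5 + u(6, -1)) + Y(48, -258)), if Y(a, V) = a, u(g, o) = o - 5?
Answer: -1/59 ≈ -0.016949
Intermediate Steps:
u(g, o) = -5 + o
1/(107*(5 + u(6, -1)) + Y(48, -258)) = 1/(107*(5 + (-5 - 1)) + 48) = 1/(107*(5 - 6) + 48) = 1/(107*(-1) + 48) = 1/(-107 + 48) = 1/(-59) = -1/59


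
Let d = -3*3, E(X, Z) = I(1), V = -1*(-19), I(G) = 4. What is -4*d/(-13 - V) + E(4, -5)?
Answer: 23/8 ≈ 2.8750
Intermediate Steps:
V = 19
E(X, Z) = 4
d = -9
-4*d/(-13 - V) + E(4, -5) = -(-36)/(-13 - 1*19) + 4 = -(-36)/(-13 - 19) + 4 = -(-36)/(-32) + 4 = -(-36)*(-1)/32 + 4 = -4*9/32 + 4 = -9/8 + 4 = 23/8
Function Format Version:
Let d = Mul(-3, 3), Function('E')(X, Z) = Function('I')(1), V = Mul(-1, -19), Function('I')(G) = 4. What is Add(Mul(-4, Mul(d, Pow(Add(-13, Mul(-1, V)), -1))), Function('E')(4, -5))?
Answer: Rational(23, 8) ≈ 2.8750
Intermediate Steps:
V = 19
Function('E')(X, Z) = 4
d = -9
Add(Mul(-4, Mul(d, Pow(Add(-13, Mul(-1, V)), -1))), Function('E')(4, -5)) = Add(Mul(-4, Mul(-9, Pow(Add(-13, Mul(-1, 19)), -1))), 4) = Add(Mul(-4, Mul(-9, Pow(Add(-13, -19), -1))), 4) = Add(Mul(-4, Mul(-9, Pow(-32, -1))), 4) = Add(Mul(-4, Mul(-9, Rational(-1, 32))), 4) = Add(Mul(-4, Rational(9, 32)), 4) = Add(Rational(-9, 8), 4) = Rational(23, 8)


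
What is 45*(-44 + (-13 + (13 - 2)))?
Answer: -2070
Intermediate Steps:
45*(-44 + (-13 + (13 - 2))) = 45*(-44 + (-13 + 11)) = 45*(-44 - 2) = 45*(-46) = -2070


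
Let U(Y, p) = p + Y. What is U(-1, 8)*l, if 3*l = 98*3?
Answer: 686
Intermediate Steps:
U(Y, p) = Y + p
l = 98 (l = (98*3)/3 = (1/3)*294 = 98)
U(-1, 8)*l = (-1 + 8)*98 = 7*98 = 686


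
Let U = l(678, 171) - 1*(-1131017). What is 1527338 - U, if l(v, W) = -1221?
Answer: 397542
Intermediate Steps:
U = 1129796 (U = -1221 - 1*(-1131017) = -1221 + 1131017 = 1129796)
1527338 - U = 1527338 - 1*1129796 = 1527338 - 1129796 = 397542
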